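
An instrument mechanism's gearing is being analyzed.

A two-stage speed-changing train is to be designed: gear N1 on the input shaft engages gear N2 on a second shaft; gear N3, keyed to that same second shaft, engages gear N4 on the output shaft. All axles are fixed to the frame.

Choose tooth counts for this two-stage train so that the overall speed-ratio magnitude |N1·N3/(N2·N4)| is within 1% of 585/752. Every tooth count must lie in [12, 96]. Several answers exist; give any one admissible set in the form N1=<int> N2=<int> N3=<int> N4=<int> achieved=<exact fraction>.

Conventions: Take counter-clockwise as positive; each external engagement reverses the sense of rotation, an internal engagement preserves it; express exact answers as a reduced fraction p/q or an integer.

2-stage fixed-axis compound train for ratio 585/752
target = 585/752 in lowest terms: an exact hit needs N1·N3 = k·585 and N2·N4 = k·752 for one integer k, every count in [12, 96]; additionally prefer no 1:1 stage (N1 ≠ N2, N3 ≠ N4)
k = 1: N1·N3 = 585 = 13·45, N2·N4 = 752 = 16·47
achieved = 13·45/(16·47) = 585/752; |achieved − target| = 0 ≤ 117/15040 ✓

N1=13 N2=16 N3=45 N4=47 achieved=585/752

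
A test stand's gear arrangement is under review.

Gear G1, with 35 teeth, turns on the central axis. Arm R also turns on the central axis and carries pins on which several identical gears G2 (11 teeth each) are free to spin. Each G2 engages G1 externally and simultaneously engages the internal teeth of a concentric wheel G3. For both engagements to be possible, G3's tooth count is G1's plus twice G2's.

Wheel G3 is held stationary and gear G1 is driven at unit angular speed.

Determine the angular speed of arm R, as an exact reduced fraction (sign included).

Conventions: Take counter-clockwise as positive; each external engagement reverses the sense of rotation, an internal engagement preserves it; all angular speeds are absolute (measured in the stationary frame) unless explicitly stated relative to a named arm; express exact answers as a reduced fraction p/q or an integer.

35/92

recognized (axles ride arm R): planetary set, 35/11/57 teeth
ring teeth: 35 + 2·11 = 57
35(ω_sun−ω_arm) = −57(ω_ring−ω_arm),  ω_ring = 0, ω_sun = 1
35(1−ω_arm) = −57(0−ω_arm)  ⇒  92·ω_arm = 35  ⇒  ω_arm = 35/92
exact speed ratio = 35/92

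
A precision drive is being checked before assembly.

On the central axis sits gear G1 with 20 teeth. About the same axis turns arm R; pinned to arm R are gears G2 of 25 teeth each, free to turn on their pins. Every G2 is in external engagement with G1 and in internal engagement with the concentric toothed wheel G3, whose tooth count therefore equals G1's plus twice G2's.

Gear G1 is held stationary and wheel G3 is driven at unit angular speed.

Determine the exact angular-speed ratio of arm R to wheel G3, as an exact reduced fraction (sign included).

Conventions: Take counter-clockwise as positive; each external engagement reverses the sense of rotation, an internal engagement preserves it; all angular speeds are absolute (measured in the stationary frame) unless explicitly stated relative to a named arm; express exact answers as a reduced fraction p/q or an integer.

7/9

topology: planetary set — G1 20T / G2 25T / G3 70T, arm = carrier (Willis)
ring teeth: 20 + 2·25 = 70
20(ω_sun−ω_arm) = −70(ω_ring−ω_arm),  ω_sun = 0, ω_ring = 1
20(0−ω_arm) = −70(1−ω_arm)  ⇒  90·ω_arm = 70  ⇒  ω_arm = 7/9
ω_out/ω_in = 7/9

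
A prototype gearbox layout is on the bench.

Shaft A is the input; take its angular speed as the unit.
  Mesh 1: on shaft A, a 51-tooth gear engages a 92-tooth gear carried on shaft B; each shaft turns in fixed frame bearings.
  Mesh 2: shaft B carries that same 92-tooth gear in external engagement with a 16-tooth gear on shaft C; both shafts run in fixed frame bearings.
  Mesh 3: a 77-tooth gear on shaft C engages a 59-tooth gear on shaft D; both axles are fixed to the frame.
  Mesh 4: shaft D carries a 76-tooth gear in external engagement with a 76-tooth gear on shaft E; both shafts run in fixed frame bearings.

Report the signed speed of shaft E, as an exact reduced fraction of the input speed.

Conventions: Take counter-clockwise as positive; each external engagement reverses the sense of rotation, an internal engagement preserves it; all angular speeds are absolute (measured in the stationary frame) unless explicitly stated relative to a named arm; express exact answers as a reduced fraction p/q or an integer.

4-mesh fixed-axis compound train (all bearings frame-fixed)
mesh 1 [51T→92T]: |ω|/ω_in = 1×51/92 = 51/92, sense flips to −
mesh 2 [92T→16T]: |ω|/ω_in = (51/92)×92/16 = 51/16, sense flips to +
mesh 3 [77T→59T]: |ω|/ω_in = (51/16)×77/59 = 3927/944, sense flips to −
mesh 4 [76T→76T]: |ω|/ω_in = (3927/944)×76/76 = 3927/944, sense flips to +
signed output speed (× input speed) = 3927/944

3927/944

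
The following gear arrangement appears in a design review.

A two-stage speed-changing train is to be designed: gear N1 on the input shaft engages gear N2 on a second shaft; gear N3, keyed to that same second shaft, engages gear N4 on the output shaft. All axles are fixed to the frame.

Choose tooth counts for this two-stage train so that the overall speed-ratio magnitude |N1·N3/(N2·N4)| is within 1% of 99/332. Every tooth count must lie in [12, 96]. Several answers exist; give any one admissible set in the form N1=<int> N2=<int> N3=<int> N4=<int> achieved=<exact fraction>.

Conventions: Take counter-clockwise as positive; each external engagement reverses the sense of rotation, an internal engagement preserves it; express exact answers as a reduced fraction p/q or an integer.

N1=12 N2=16 N3=33 N4=83 achieved=99/332

class = fixed-axis compound train [2-stage, 99/332 wanted]
target = 99/332 in lowest terms: an exact hit needs N1·N3 = k·99 and N2·N4 = k·332 for one integer k, every count in [12, 96]; additionally prefer no 1:1 stage (N1 ≠ N2, N3 ≠ N4)
k = 1…3: no 1:1-free in-range split of k·99 and k·332 into factor pairs; take k = 4
k = 4: N1·N3 = 396 = 12·33, N2·N4 = 1328 = 16·83
achieved = 12·33/(16·83) = 99/332; |achieved − target| = 0 ≤ 99/33200 ✓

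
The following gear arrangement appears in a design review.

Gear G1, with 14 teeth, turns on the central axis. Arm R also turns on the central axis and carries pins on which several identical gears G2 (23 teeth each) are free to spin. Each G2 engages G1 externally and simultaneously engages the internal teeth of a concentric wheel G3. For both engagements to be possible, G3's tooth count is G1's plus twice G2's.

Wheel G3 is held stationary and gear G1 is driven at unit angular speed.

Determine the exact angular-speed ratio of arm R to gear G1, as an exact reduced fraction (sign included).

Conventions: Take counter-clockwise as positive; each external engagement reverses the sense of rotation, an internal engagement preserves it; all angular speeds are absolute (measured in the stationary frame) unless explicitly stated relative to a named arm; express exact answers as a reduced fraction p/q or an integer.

7/37

planetary set (14T centre, 23T on arm, 60T internal) — Willis relation
ring teeth: 14 + 2·23 = 60
14(ω_sun−ω_arm) = −60(ω_ring−ω_arm),  ω_ring = 0, ω_sun = 1
14(1−ω_arm) = −60(0−ω_arm)  ⇒  74·ω_arm = 14  ⇒  ω_arm = 7/37
ω_out/ω_in = 7/37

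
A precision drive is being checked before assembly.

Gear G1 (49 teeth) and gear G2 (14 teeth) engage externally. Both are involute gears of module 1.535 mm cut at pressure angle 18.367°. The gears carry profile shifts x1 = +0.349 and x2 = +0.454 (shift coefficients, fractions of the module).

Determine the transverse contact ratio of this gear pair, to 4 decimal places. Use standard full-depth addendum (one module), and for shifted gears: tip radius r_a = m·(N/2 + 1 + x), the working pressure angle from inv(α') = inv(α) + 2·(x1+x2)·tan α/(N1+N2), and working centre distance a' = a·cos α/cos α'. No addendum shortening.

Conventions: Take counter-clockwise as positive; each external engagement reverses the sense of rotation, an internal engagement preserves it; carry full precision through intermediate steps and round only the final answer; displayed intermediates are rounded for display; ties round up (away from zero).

1.4998

topology: single-mesh involute geometry — m = 1.535, 49T/14T pair
base radii: r_b1 = 35.691686, r_b2 = 10.197625
tip radii: r_a1 = 39.678215, r_a2 = 12.976890
inv(α') = inv(18.367°) + 2·(+0.349+0.454)·tan α/(49+14) = 0.01991531  ⇒  α' = 21.95127°
a' = a·cos α / cos α' = 48.3525·cos 18.367°/cos 21.95127° = 49.476233
action lengths: √(r_a1²−r_b1²) = 17.333906, √(r_a2²−r_b2²) = 8.025467
base pitch p_b = π·m·cos α = 4.576683
CR = (17.333906 + 8.025467 − 49.476233·sin 21.95127°)/4.576683 = 1.499835
contact ratio ≈ 1.4998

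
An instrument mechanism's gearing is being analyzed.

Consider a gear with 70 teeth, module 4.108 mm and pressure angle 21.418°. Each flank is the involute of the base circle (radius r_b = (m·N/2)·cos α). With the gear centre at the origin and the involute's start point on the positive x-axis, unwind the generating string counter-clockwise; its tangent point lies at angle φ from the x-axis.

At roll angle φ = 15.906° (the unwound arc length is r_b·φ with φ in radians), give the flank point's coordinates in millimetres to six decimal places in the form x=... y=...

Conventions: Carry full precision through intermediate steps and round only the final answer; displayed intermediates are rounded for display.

topology: single-mesh involute geometry — m = 4.108, N = 70
pitch radius r_p = m·N/2 = 4.108·70/2 = 143.780000
base radius r_b = r_p·cos α = 143.780000·cos 21.418° = 133.850717
roll angle φ = 15.906° = 0.27761207 rad
x = r_b·(cos φ + φ·sin φ) = 138.909600
y = r_b·(sin φ − φ·cos φ) = 0.947248

x=138.909600 y=0.947248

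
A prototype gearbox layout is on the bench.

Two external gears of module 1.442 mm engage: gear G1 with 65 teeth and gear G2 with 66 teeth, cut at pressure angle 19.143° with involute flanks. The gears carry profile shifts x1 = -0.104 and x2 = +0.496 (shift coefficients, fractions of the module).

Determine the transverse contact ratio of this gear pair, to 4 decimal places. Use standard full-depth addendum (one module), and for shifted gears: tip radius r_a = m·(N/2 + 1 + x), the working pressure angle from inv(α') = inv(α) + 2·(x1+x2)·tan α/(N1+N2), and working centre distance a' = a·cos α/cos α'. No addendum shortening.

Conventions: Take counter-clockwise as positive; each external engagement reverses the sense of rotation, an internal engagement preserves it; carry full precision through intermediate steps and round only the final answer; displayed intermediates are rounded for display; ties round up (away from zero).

single-mesh involute tooth geometry (65T engaging 66T at module 1.442)
base radii: r_b1 = 44.273509, r_b2 = 44.954640
tip radii: r_a1 = 48.157032, r_a2 = 49.743232
inv(α') = inv(19.143°) + 2·(-0.104+0.496)·tan α/(65+66) = 0.01509080  ⇒  α' = 20.08028°
a' = a·cos α / cos α' = 94.4510·cos 19.143°/cos 20.08028° = 95.003154
action lengths: √(r_a1²−r_b1²) = 18.946137, √(r_a2²−r_b2²) = 21.294822
base pitch p_b = π·m·cos α = 4.279672
CR = (18.946137 + 21.294822 − 95.003154·sin 20.08028°)/4.279672 = 1.781192
contact ratio ≈ 1.7812

1.7812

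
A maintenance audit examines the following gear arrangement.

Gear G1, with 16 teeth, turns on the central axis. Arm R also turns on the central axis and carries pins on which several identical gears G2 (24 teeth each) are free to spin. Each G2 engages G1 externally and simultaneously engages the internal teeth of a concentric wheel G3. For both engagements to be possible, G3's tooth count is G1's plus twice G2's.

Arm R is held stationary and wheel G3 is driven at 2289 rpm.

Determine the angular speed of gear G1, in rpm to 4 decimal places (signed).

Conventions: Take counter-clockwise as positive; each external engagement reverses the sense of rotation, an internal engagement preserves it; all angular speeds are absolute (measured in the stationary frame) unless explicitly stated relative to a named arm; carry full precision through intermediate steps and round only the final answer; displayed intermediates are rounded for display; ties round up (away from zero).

planetary set (16T centre, 24T on arm, 64T internal) — Willis relation
normalise by the input: solve with ω_ring = 1, then scale by 2289 rpm
ring teeth: 16 + 2·24 = 64
16(ω_sun−ω_arm) = −64(ω_ring−ω_arm),  ω_arm = 0, ω_ring = 1
ω_sun = 0 − (64/16)(1−0) = -4
scale: ω_sun = -4 × 2289 rpm = -9156.0000 rpm

-9156.0000 rpm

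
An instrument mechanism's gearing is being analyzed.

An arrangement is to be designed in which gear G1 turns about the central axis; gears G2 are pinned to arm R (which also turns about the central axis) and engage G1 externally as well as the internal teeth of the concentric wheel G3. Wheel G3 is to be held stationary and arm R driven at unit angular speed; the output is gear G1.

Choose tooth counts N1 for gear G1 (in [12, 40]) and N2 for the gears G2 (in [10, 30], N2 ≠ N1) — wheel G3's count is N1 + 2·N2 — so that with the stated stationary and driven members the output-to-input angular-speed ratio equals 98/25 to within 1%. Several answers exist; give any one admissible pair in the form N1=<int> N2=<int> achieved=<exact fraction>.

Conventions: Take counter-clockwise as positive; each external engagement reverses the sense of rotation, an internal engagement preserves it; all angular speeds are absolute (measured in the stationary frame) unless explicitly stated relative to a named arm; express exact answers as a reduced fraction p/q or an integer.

class = planetary set [ratio 98/25 wanted; Willis about the carrier]
Willis with ω_ring = 0: ω_sun/ω_arm = (N1+N3)/N1; set equal to 98/25  ⇒  N3/N1 = 98/25 − 1 = 73/25
N3 = N1 + 2·N2  ⇒  N2/N1 = (N3/N1 − 1)/2 = (73/25 − 1)/2 = 24/25
smallest multiple with N1 ≥ 12 and N2 ≥ 10: k = 1  ⇒  N1 = 1·25 = 25, N2 = 1·24 = 24 (N1 ≤ 40, N2 ≤ 30, N2 ≠ N1 ✓), N3 = 25 + 2·24 = 73
check: (N1+N3)/N1 with N1 = 25, N3 = 73 gives 98/25; |achieved − target| = 0 ≤ 49/1250 ✓

N1=25 N2=24 achieved=98/25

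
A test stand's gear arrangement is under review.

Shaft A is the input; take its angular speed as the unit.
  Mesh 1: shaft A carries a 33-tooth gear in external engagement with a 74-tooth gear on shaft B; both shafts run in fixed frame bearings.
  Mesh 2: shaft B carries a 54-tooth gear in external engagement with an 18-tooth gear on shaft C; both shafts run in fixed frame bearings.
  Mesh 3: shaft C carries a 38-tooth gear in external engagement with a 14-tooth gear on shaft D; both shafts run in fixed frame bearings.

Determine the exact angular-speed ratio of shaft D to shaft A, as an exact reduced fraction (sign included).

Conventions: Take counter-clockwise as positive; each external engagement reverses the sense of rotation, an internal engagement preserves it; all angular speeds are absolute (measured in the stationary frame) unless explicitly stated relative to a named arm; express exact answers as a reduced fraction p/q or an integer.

-1881/518

class = fixed-axis compound train [3 meshes; 3 ratios multiply, 3 sense flips]
mesh 1 [33T→74T]: running ratio 33/74, sense −
mesh 2 [54T→18T]: running ratio 99/74, sense +
mesh 3 [38T→14T]: running ratio 1881/518, sense −
ω_out/ω_in = -1881/518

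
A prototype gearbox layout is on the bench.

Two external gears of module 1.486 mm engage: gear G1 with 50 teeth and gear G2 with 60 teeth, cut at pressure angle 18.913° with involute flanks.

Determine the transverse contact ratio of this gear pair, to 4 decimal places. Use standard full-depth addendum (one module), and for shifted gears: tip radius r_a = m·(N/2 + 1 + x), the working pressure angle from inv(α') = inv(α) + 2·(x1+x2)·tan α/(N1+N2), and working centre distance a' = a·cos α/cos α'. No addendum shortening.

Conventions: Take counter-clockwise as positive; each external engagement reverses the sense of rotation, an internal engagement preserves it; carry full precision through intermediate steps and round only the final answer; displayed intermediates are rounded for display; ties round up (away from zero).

topology: single-mesh involute geometry — m = 1.486, 50T/60T pair
base radii: r_b1 = 35.144340, r_b2 = 42.173208
tip radii: r_a1 = 38.636000, r_a2 = 46.066000
no profile shift: α' = α, a' = a
action lengths: √(r_a1²−r_b1²) = 16.050417, √(r_a2²−r_b2²) = 18.533669
base pitch p_b = π·m·cos α = 4.416368
CR = (16.050417 + 18.533669 − 81.730000·sin 18.91300°)/4.416368 = 1.832450
contact ratio ≈ 1.8324

1.8324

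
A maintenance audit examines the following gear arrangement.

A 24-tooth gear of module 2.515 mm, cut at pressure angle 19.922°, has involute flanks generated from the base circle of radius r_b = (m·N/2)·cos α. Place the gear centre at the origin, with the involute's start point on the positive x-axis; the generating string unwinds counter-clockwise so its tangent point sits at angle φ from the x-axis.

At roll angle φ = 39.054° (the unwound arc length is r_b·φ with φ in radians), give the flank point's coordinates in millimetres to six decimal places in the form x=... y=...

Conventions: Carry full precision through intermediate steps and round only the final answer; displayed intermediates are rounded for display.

x=34.219252 y=2.858339

topology: single-mesh involute geometry — m = 2.515, N = 24
pitch radius r_p = m·N/2 = 2.515·24/2 = 30.180000
base radius r_b = r_p·cos α = 30.180000·cos 19.922° = 28.373949
roll angle φ = 39.054° = 0.68162089 rad
x = r_b·(cos φ + φ·sin φ) = 34.219252
y = r_b·(sin φ − φ·cos φ) = 2.858339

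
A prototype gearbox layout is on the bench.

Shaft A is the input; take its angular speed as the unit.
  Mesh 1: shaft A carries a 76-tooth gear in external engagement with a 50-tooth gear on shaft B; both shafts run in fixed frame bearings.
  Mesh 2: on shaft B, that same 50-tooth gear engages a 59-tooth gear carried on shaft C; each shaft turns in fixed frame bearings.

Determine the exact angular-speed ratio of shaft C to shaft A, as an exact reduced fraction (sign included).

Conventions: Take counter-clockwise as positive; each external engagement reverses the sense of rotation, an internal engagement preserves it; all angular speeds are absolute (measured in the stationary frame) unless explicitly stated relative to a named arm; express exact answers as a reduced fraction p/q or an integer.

76/59

class = fixed-axis compound train [2 meshes; 2 ratios multiply, 2 sense flips]
mesh 1 [76T→50T]: running ratio 38/25, sense −
mesh 2 [50T→59T]: running ratio 76/59, sense +
ω_out/ω_in = 76/59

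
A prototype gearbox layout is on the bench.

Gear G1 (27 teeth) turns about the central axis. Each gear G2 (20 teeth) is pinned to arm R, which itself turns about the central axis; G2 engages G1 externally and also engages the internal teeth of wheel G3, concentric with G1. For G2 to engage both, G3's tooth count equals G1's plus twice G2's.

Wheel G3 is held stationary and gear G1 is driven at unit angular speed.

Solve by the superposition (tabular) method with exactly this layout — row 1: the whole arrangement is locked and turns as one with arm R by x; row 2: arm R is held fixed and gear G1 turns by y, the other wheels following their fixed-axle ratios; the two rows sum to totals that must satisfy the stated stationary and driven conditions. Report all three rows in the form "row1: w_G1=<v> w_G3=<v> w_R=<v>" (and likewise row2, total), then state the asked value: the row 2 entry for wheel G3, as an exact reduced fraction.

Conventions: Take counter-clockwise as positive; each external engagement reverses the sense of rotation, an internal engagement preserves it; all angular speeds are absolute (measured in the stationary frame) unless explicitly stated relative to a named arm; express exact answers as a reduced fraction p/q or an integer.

recognized (axles ride arm R): planetary set, 27/20/67 teeth
row 1 (train locked, turned with arm): all members turn x
row 2 — arm fixed, fixed-axis ratios: sun y, ring −(27/67)·y, arm 0
boundary: total ω_ring = x − (27/67)·y = 0 and total ω_sun = x + y = 1  ⇒  y = 67/94, x = 27/94
row 2 ring = −(27/67)·67/94 = -27/94
totals (row 1 + row 2): sun 27/94 + 67/94 = 1, ring 27/94 + (-27/94) = 0, arm 27/94 + 0 = 27/94
asked cell (row2, ring) = -27/94

row1: w_G1=27/94 w_G3=27/94 w_R=27/94
row2: w_G1=67/94 w_G3=-27/94 w_R=0
total: w_G1=1 w_G3=0 w_R=27/94
asked value: -27/94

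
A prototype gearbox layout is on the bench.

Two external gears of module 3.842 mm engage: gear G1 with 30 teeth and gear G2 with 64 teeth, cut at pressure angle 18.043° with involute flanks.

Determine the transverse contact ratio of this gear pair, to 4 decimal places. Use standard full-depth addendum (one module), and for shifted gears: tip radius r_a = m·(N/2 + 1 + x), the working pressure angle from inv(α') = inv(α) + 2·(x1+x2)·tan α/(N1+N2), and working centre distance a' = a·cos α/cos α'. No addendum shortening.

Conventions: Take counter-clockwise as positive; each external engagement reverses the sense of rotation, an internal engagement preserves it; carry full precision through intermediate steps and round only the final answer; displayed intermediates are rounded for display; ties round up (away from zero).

1.8314

topology: single-mesh involute geometry — m = 3.842, 30T/64T pair
base radii: r_b1 = 54.796006, r_b2 = 116.898147
tip radii: r_a1 = 61.472000, r_a2 = 126.786000
no profile shift: α' = α, a' = a
action lengths: √(r_a1²−r_b1²) = 27.860446, √(r_a2²−r_b2²) = 49.086791
base pitch p_b = π·m·cos α = 11.476449
CR = (27.860446 + 49.086791 − 180.574000·sin 18.04300°)/11.476449 = 1.831397
contact ratio ≈ 1.8314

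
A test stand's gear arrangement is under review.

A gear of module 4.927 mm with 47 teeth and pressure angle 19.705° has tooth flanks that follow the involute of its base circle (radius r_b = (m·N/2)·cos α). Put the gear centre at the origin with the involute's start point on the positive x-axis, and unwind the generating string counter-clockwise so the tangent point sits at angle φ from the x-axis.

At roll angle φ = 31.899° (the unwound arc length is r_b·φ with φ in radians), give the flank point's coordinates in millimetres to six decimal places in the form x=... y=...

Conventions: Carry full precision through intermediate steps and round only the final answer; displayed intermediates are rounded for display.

single-mesh involute tooth geometry (47T wheel at module 4.927)
pitch radius r_p = m·N/2 = 4.927·47/2 = 115.784500
base radius r_b = r_p·cos α = 115.784500·cos 19.705° = 109.004290
roll angle φ = 31.899° = 0.55674258 rad
x = r_b·(cos φ + φ·sin φ) = 124.611173
y = r_b·(sin φ − φ·cos φ) = 6.078046

x=124.611173 y=6.078046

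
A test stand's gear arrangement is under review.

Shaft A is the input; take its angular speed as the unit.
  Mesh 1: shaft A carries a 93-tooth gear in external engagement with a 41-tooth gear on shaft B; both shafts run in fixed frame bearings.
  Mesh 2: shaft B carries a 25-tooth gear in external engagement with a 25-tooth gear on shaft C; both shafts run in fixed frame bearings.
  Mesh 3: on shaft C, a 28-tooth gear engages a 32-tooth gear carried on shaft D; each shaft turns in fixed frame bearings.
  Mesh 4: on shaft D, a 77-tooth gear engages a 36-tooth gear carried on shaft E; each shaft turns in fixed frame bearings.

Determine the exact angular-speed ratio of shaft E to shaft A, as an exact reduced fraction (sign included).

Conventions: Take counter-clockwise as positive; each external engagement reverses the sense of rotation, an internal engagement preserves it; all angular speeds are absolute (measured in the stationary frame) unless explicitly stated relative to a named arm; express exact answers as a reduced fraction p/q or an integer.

class = fixed-axis compound train [4 meshes; 4 ratios multiply, 4 sense flips]
mesh 1 [93T→41T]: running ratio 93/41, sense −
mesh 2 [25T→25T]: running ratio 93/41, sense +
mesh 3 [28T→32T]: running ratio 651/328, sense −
mesh 4 [77T→36T]: running ratio 16709/3936, sense +
ω_out/ω_in = 16709/3936

16709/3936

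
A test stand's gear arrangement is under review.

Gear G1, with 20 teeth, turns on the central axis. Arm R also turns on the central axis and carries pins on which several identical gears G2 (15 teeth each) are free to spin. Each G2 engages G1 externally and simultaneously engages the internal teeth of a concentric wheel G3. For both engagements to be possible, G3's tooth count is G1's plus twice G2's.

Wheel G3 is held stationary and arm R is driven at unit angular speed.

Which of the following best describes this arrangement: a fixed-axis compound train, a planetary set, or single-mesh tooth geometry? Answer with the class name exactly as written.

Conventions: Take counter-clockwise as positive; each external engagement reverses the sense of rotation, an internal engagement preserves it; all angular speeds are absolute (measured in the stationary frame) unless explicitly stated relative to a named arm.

planetary set

class = planetary set [G3 = 20+2·15 = 50; Willis about the carrier]
classification: planetary set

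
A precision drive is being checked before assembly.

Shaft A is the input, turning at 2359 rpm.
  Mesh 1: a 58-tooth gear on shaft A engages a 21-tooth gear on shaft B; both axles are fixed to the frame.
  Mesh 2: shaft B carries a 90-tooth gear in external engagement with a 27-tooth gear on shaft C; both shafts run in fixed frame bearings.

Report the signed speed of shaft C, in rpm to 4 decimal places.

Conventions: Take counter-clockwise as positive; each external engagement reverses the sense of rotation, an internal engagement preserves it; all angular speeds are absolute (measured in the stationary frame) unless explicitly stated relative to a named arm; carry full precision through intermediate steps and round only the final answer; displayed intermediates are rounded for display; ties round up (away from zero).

class = fixed-axis compound train [2 meshes; 2 ratios multiply, 2 sense flips]
mesh 1 [58T→21T]: ω = 2359.0000×58/21 = 6515.3333 rpm, sense flips to −
mesh 2 [90T→27T]: ω = 6515.3333×90/27 = 21717.7778 rpm, sense flips to +
signed output speed = +21717.7778 rpm

+21717.7778 rpm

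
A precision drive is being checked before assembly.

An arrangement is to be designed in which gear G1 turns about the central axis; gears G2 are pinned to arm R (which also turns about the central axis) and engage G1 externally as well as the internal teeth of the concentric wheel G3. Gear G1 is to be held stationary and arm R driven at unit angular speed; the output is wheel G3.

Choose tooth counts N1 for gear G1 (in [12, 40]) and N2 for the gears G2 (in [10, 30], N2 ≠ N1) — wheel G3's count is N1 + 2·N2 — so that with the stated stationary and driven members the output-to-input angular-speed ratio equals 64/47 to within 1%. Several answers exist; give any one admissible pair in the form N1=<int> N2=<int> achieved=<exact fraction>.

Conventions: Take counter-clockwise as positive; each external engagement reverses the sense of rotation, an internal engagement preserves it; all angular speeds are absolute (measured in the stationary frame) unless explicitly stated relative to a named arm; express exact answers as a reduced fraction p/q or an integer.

N1=17 N2=15 achieved=64/47

class = planetary set [ratio 64/47 wanted; Willis about the carrier]
Willis with ω_sun = 0: ω_ring/ω_arm = (N1+N3)/N3; set equal to 64/47  ⇒  N3/N1 = 1/(64/47 − 1) = 47/17
N3 = N1 + 2·N2  ⇒  N2/N1 = (N3/N1 − 1)/2 = (47/17 − 1)/2 = 15/17
smallest multiple with N1 ≥ 12 and N2 ≥ 10: k = 1  ⇒  N1 = 1·17 = 17, N2 = 1·15 = 15 (N1 ≤ 40, N2 ≤ 30, N2 ≠ N1 ✓), N3 = 17 + 2·15 = 47
check: (N1+N3)/N3 with N1 = 17, N3 = 47 gives 64/47; |achieved − target| = 0 ≤ 16/1175 ✓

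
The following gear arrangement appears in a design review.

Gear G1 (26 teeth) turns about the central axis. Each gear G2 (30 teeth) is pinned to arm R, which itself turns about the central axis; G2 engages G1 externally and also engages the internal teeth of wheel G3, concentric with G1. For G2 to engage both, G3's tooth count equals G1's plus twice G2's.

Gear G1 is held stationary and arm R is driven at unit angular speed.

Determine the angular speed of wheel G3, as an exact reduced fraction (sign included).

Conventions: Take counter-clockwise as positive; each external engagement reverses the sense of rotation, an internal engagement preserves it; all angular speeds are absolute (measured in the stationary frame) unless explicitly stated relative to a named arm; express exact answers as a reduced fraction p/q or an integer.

planetary set (26T centre, 30T on arm, 86T internal) — Willis relation
ring teeth: 26 + 2·30 = 86
26(ω_sun−ω_arm) = −86(ω_ring−ω_arm),  ω_sun = 0, ω_arm = 1
ω_ring = 1 − (26/86)(0−1) = 56/43
exact speed ratio = 56/43

56/43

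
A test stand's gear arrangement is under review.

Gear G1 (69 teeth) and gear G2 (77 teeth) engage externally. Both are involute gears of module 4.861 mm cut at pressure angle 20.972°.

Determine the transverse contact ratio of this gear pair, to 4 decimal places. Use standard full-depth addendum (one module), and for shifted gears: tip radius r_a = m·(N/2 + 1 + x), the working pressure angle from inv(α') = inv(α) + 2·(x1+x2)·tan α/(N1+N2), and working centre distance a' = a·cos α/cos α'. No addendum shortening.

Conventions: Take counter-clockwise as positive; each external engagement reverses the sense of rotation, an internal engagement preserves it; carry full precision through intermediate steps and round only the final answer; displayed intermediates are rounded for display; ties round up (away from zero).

single-mesh involute tooth geometry (69T engaging 77T at module 4.861)
base radii: r_b1 = 156.594990, r_b2 = 174.750931
tip radii: r_a1 = 172.565500, r_a2 = 192.009500
no profile shift: α' = α, a' = a
action lengths: √(r_a1²−r_b1²) = 72.504212, √(r_a2²−r_b2²) = 79.559790
base pitch p_b = π·m·cos α = 14.259643
CR = (72.504212 + 79.559790 − 354.853000·sin 20.97200°)/14.259643 = 1.757265
contact ratio ≈ 1.7573

1.7573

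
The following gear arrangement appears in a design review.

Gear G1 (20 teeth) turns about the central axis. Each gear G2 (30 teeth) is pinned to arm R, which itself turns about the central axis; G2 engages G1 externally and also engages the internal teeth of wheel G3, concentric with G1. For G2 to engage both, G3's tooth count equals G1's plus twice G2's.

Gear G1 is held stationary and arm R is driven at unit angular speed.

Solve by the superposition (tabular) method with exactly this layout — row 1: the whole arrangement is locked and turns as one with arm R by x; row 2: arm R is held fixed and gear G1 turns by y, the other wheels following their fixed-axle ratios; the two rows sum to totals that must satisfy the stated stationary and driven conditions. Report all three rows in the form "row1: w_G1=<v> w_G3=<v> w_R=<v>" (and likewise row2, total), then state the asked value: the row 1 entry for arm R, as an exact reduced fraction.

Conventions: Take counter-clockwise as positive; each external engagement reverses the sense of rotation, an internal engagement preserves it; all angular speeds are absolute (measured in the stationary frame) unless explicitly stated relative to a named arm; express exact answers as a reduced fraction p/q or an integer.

row1: w_G1=1 w_G3=1 w_R=1
row2: w_G1=-1 w_G3=1/4 w_R=0
total: w_G1=0 w_G3=5/4 w_R=1
asked value: 1

topology: planetary set — G1 20T / G2 30T / G3 80T, arm = carrier (Willis)
row 1 — lock + rotate with arm: ω_sun = ω_ring = ω_arm = x
row 2: sun turns y, ring = −(20/80)·y, arm 0
boundary: total ω_sun = x + y = 0 and total ω_arm = x = 1  ⇒  y = -1, x = 1
row 2 ring = −(20/80)·(-1) = 1/4
totals (row 1 + row 2): sun 1 + (-1) = 0, ring 1 + 1/4 = 5/4, arm 1 + 0 = 1
asked cell (row1, arm) = 1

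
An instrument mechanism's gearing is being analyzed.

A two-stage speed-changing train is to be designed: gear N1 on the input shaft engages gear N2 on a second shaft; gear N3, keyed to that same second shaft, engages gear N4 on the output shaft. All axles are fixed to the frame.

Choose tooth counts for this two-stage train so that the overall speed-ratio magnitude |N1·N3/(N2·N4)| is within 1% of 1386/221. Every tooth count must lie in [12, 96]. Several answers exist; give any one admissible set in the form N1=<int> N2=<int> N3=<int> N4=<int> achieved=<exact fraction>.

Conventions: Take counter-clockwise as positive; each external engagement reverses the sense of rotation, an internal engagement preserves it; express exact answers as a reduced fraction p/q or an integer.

design class (target 1386/221): fixed-axis compound train
target = 1386/221 in lowest terms: an exact hit needs N1·N3 = k·1386 and N2·N4 = k·221 for one integer k, every count in [12, 96]; additionally prefer no 1:1 stage (N1 ≠ N2, N3 ≠ N4)
k = 1: N1·N3 = 1386 = 18·77, N2·N4 = 221 = 13·17
achieved = 18·77/(13·17) = 1386/221; |achieved − target| = 0 ≤ 693/11050 ✓

N1=18 N2=13 N3=77 N4=17 achieved=1386/221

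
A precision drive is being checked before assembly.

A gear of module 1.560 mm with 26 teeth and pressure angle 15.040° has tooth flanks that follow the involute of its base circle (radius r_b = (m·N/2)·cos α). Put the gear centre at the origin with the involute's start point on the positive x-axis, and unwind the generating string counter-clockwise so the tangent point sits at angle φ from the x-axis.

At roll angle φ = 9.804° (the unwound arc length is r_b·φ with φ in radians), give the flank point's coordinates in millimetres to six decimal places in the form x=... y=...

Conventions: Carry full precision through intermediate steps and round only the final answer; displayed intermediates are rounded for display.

x=19.869934 y=0.032612

class = single-mesh tooth geometry [base-circle involute, m = 1.560, 26T]
pitch radius r_p = m·N/2 = 1.560·26/2 = 20.280000
base radius r_b = r_p·cos α = 20.280000·cos 15.040° = 19.585307
roll angle φ = 9.804° = 0.17111208 rad
x = r_b·(cos φ + φ·sin φ) = 19.869934
y = r_b·(sin φ − φ·cos φ) = 0.032612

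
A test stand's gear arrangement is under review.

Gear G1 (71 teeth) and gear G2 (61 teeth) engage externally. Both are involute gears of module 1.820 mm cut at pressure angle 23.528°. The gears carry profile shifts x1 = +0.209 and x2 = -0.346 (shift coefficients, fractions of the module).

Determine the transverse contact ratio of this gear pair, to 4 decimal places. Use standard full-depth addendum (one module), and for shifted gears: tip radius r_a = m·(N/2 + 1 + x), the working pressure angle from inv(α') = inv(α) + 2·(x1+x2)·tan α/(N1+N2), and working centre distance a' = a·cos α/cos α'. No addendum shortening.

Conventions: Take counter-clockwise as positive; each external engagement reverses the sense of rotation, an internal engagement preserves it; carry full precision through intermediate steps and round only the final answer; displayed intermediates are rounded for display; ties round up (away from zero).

1.6339

single-mesh involute tooth geometry (71T engaging 61T at module 1.820)
base radii: r_b1 = 59.238654, r_b2 = 50.895182
tip radii: r_a1 = 66.810380, r_a2 = 56.700280
inv(α') = inv(23.528°) + 2·(+0.209-0.346)·tan α/(71+61) = 0.02384875  ⇒  α' = 23.25121°
a' = a·cos α / cos α' = 120.1200·cos 23.528°/cos 23.25121° = 119.869272
action lengths: √(r_a1²−r_b1²) = 30.893506, √(r_a2²−r_b2²) = 24.992043
base pitch p_b = π·m·cos α = 5.242358
CR = (30.893506 + 24.992043 − 119.869272·sin 23.25121°)/5.242358 = 1.633915
contact ratio ≈ 1.6339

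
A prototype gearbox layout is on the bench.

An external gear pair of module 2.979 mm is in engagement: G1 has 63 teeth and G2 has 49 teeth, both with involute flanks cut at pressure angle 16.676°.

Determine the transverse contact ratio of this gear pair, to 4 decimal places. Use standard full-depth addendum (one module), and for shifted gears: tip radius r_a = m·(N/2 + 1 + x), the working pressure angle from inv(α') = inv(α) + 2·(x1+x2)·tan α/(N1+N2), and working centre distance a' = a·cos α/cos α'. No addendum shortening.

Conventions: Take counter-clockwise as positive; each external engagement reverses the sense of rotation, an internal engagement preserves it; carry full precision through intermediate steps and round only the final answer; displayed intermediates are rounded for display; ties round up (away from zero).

single-mesh involute tooth geometry (63T engaging 49T at module 2.979)
base radii: r_b1 = 89.891914, r_b2 = 69.915933
tip radii: r_a1 = 96.817500, r_a2 = 75.964500
no profile shift: α' = α, a' = a
action lengths: √(r_a1²−r_b1²) = 35.959313, √(r_a2²−r_b2²) = 29.704673
base pitch p_b = π·m·cos α = 8.965199
CR = (35.959313 + 29.704673 − 166.824000·sin 16.67600°)/8.965199 = 1.984595
contact ratio ≈ 1.9846

1.9846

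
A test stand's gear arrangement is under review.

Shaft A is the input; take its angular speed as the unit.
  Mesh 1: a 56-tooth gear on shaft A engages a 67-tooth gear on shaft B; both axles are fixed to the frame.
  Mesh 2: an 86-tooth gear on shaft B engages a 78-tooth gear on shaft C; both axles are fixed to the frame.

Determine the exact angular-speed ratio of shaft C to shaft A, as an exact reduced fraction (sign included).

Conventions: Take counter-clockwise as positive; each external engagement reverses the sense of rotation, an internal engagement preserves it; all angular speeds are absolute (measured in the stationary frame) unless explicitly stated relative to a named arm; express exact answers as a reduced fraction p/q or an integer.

2408/2613

class = fixed-axis compound train [2 meshes; 2 ratios multiply, 2 sense flips]
mesh 1 [56T→67T]: running ratio 56/67, sense −
mesh 2 [86T→78T]: running ratio 2408/2613, sense +
ω_out/ω_in = 2408/2613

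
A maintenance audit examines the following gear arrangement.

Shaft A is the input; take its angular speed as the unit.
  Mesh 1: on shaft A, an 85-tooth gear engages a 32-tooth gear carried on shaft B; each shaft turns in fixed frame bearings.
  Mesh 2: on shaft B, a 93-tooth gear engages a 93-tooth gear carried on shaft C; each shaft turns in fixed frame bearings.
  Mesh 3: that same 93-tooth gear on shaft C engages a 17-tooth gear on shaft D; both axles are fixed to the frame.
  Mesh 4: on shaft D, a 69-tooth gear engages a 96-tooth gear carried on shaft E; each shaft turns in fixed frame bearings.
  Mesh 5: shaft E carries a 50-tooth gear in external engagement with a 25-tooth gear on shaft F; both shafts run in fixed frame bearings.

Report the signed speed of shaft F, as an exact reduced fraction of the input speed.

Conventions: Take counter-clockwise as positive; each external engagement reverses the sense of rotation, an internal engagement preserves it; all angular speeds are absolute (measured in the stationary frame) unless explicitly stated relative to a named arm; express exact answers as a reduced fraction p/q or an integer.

-10695/512

5-mesh fixed-axis compound train (all bearings frame-fixed)
mesh 1 [85T→32T]: |ω|/ω_in = 1×85/32 = 85/32, sense flips to −
mesh 2 [93T→93T]: |ω|/ω_in = (85/32)×93/93 = 85/32, sense flips to +
mesh 3 [93T→17T]: |ω|/ω_in = (85/32)×93/17 = 465/32, sense flips to −
mesh 4 [69T→96T]: |ω|/ω_in = (465/32)×69/96 = 10695/1024, sense flips to +
mesh 5 [50T→25T]: |ω|/ω_in = (10695/1024)×50/25 = 10695/512, sense flips to −
signed output speed (× input speed) = -10695/512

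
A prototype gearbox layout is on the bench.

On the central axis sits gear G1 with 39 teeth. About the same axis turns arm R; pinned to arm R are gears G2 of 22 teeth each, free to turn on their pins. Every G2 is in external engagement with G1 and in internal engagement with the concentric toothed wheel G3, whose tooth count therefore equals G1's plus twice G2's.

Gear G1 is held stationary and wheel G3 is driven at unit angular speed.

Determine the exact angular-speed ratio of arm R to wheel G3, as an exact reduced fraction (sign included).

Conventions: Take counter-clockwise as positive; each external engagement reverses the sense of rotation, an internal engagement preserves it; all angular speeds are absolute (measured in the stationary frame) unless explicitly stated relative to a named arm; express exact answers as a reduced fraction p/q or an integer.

83/122

class = planetary set [G3 = 39+2·22 = 83; Willis about the carrier]
ring teeth: 39 + 2·22 = 83
39(ω_sun−ω_arm) = −83(ω_ring−ω_arm),  ω_sun = 0, ω_ring = 1
39(0−ω_arm) = −83(1−ω_arm)  ⇒  122·ω_arm = 83  ⇒  ω_arm = 83/122
ω_out/ω_in = 83/122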